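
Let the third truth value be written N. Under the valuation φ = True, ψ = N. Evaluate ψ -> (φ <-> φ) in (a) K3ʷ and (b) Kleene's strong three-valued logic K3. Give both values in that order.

N; True

In K3ʷ: φ <-> φ = True <-> True = True
ψ -> (φ <-> φ) = N -> True = N
In Kleene's strong three-valued logic K3: φ <-> φ = True <-> True = True
ψ -> (φ <-> φ) = N -> True = True  [~N | True]
They differ because K3ʷ and Kleene's strong three-valued logic K3 treat N differently under the binary connectives.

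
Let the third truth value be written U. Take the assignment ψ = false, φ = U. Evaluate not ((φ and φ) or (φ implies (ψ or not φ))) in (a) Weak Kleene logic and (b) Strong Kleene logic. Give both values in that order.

In Weak Kleene logic: φ and φ = U and U = U
not φ = not U = U
ψ or not φ = false or U = U
φ implies (ψ or not φ) = U implies U = U  [any arg is the third value ⇒ result is the third value]
(φ and φ) or (φ implies (ψ or not φ)) = U or U = U
not ((φ and φ) or (φ implies (ψ or not φ))) = not U = U
In Strong Kleene logic: φ and φ = U and U = U
not φ = not U = U
ψ or not φ = false or U = U
φ implies (ψ or not φ) = U implies U = U  [not U or U]
(φ and φ) or (φ implies (ψ or not φ)) = U or U = U
not ((φ and φ) or (φ implies (ψ or not φ))) = not U = U

U; U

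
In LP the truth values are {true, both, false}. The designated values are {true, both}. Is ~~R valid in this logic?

No

Countermodel: R=false gives false, which is not designated.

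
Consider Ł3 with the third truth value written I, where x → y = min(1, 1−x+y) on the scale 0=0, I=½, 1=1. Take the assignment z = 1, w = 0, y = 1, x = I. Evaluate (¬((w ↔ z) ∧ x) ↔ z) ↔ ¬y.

w ↔ z = 0 ↔ 1 = 0
(w ↔ z) ∧ x = 0 ∧ I = 0
¬((w ↔ z) ∧ x) = ¬0 = 1
¬((w ↔ z) ∧ x) ↔ z = 1 ↔ 1 = 1
¬y = ¬1 = 0
(¬((w ↔ z) ∧ x) ↔ z) ↔ ¬y = 1 ↔ 0 = 0

0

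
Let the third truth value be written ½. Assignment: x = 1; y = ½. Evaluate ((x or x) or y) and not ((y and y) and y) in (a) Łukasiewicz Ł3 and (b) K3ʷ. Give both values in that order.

In Łukasiewicz Ł3: x or x = 1 or 1 = 1
(x or x) or y = 1 or ½ = 1
y and y = ½ and ½ = ½
(y and y) and y = ½ and ½ = ½
not ((y and y) and y) = not ½ = ½
((x or x) or y) and not ((y and y) and y) = 1 and ½ = ½
In K3ʷ: x or x = 1 or 1 = 1
(x or x) or y = 1 or ½ = ½
y and y = ½ and ½ = ½
(y and y) and y = ½ and ½ = ½
not ((y and y) and y) = not ½ = ½
((x or x) or y) and not ((y and y) and y) = ½ and ½ = ½

½; ½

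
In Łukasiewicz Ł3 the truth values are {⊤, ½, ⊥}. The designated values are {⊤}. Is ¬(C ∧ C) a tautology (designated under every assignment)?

Countermodel: C=⊤ gives ⊥, which is not designated.

No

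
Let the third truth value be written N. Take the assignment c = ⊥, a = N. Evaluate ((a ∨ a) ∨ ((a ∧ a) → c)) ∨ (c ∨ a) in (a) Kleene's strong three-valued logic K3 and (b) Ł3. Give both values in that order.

N; N

In Kleene's strong three-valued logic K3: a ∨ a = N ∨ N = N
a ∧ a = N ∧ N = N
(a ∧ a) → c = N → ⊥ = N
(a ∨ a) ∨ ((a ∧ a) → c) = N ∨ N = N
c ∨ a = ⊥ ∨ N = N
((a ∨ a) ∨ ((a ∧ a) → c)) ∨ (c ∨ a) = N ∨ N = N
In Ł3: a ∨ a = N ∨ N = N
a ∧ a = N ∧ N = N
(a ∧ a) → c = N → ⊥ = N  [min(1, 1−½+0)]
(a ∨ a) ∨ ((a ∧ a) → c) = N ∨ N = N
c ∨ a = ⊥ ∨ N = N
((a ∨ a) ∨ ((a ∧ a) → c)) ∨ (c ∨ a) = N ∨ N = N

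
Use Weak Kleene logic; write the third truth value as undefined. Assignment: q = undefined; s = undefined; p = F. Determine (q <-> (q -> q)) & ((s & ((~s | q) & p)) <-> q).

q -> q = undefined -> undefined = undefined  [any arg is the third value ⇒ result is the third value]
q <-> (q -> q) = undefined <-> undefined = undefined
~s = ~undefined = undefined
~s | q = undefined | undefined = undefined
(~s | q) & p = undefined & F = undefined
s & ((~s | q) & p) = undefined & undefined = undefined
(s & ((~s | q) & p)) <-> q = undefined <-> undefined = undefined
(q <-> (q -> q)) & ((s & ((~s | q) & p)) <-> q) = undefined & undefined = undefined

undefined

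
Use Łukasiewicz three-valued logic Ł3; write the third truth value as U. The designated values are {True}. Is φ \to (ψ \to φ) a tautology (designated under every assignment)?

Yes

Every assignment of φ, ψ over {True, U, False} gives a value in {True}.
In particular, with φ=U, ψ=U: φ \to (ψ \to φ) = True.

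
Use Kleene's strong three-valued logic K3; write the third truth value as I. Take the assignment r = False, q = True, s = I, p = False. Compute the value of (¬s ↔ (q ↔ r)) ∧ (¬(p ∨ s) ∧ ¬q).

¬s = ¬I = I
q ↔ r = True ↔ False = False
¬s ↔ (q ↔ r) = I ↔ False = I
p ∨ s = False ∨ I = I
¬(p ∨ s) = ¬I = I
¬q = ¬True = False
¬(p ∨ s) ∧ ¬q = I ∧ False = False
(¬s ↔ (q ↔ r)) ∧ (¬(p ∨ s) ∧ ¬q) = I ∧ False = False

False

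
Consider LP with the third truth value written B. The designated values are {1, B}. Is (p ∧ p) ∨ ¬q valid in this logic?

Countermodel: p=0, q=1 gives 0, which is not designated.

No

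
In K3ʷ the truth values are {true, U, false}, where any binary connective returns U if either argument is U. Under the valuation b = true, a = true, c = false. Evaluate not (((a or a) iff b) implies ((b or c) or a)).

false

a or a = true or true = true
(a or a) iff b = true iff true = true
b or c = true or false = true
(b or c) or a = true or true = true
((a or a) iff b) implies ((b or c) or a) = true implies true = true
not (((a or a) iff b) implies ((b or c) or a)) = not true = false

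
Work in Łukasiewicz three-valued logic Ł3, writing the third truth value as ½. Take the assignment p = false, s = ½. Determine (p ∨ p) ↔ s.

½

p ∨ p = false ∨ false = false
(p ∨ p) ↔ s = false ↔ ½ = ½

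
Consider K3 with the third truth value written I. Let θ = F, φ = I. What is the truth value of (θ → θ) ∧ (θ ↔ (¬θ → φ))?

θ → θ = F → F = T
¬θ = ¬F = T
¬θ → φ = T → I = I
θ ↔ (¬θ → φ) = F ↔ I = I
(θ → θ) ∧ (θ ↔ (¬θ → φ)) = T ∧ I = I

I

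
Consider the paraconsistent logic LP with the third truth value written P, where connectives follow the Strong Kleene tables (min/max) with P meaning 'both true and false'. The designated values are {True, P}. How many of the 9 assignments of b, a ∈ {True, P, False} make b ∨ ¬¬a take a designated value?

8

Of the 9 assignments, 8 give a value in {True, P}.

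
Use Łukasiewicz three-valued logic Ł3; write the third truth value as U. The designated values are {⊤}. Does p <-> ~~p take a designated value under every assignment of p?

Every assignment of p over {⊤, U, ⊥} gives a value in {⊤}.
In particular, with p=U: p <-> ~~p = ⊤.

Yes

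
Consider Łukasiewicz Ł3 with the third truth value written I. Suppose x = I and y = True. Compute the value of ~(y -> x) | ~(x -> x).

I

y -> x = True -> I = I  [min(1, 1−1+½)]
~(y -> x) = ~I = I
x -> x = I -> I = True
~(x -> x) = ~True = False
~(y -> x) | ~(x -> x) = I | False = I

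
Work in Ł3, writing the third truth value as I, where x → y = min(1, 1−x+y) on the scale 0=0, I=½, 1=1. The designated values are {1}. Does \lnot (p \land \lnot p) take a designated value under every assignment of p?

Countermodel: p=I gives I, which is not designated.

No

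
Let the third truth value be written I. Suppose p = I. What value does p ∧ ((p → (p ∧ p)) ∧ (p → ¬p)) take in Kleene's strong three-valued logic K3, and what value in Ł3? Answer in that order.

In Kleene's strong three-valued logic K3: p ∧ p = I ∧ I = I
p → (p ∧ p) = I → I = I
¬p = ¬I = I
p → ¬p = I → I = I
(p → (p ∧ p)) ∧ (p → ¬p) = I ∧ I = I
p ∧ ((p → (p ∧ p)) ∧ (p → ¬p)) = I ∧ I = I
In Ł3: p ∧ p = I ∧ I = I
p → (p ∧ p) = I → I = 1
¬p = ¬I = I
p → ¬p = I → I = 1
(p → (p ∧ p)) ∧ (p → ¬p) = 1 ∧ 1 = 1
p ∧ ((p → (p ∧ p)) ∧ (p → ¬p)) = I ∧ 1 = I

I; I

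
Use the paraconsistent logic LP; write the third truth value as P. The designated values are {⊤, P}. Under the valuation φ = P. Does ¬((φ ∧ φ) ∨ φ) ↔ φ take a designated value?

φ ∧ φ = P ∧ P = P
(φ ∧ φ) ∨ φ = P ∨ P = P
¬((φ ∧ φ) ∨ φ) = ¬P = P
¬((φ ∧ φ) ∨ φ) ↔ φ = P ↔ P = P
P ∈ {⊤, P}.

Yes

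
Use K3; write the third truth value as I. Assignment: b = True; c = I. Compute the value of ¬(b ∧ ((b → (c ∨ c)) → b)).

False

c ∨ c = I ∨ I = I
b → (c ∨ c) = True → I = I  [¬True ∨ I]
(b → (c ∨ c)) → b = I → True = True
b ∧ ((b → (c ∨ c)) → b) = True ∧ True = True
¬(b ∧ ((b → (c ∨ c)) → b)) = ¬True = False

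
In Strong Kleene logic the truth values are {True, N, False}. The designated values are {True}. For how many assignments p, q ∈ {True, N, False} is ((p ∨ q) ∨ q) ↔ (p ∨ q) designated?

6

Of the 9 assignments, 6 give a value in {True}.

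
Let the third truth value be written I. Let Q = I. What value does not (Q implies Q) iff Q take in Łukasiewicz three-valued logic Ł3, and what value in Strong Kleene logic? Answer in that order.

In Łukasiewicz three-valued logic Ł3: Q implies Q = I implies I = true  [min(1, 1−½+½)]
not (Q implies Q) = not true = false
not (Q implies Q) iff Q = false iff I = I
In Strong Kleene logic: Q implies Q = I implies I = I
not (Q implies Q) = not I = I
not (Q implies Q) iff Q = I iff I = I

I; I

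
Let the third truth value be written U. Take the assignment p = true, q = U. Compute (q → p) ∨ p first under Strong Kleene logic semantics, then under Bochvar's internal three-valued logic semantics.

true; U

In Strong Kleene logic: q → p = U → true = true  [¬U ∨ true]
(q → p) ∨ p = true ∨ true = true
In Bochvar's internal three-valued logic: q → p = U → true = U
(q → p) ∨ p = U ∨ true = U
They differ because Strong Kleene logic and Bochvar's internal three-valued logic treat U differently under the binary connectives.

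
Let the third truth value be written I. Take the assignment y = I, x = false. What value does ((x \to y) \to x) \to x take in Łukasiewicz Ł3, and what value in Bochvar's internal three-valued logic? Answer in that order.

In Łukasiewicz Ł3: x \to y = false \to I = true
(x \to y) \to x = true \to false = false
((x \to y) \to x) \to x = false \to false = true
In Bochvar's internal three-valued logic: x \to y = false \to I = I
(x \to y) \to x = I \to false = I
((x \to y) \to x) \to x = I \to false = I
They differ because Łukasiewicz Ł3 and Bochvar's internal three-valued logic treat I differently under the binary connectives.

true; I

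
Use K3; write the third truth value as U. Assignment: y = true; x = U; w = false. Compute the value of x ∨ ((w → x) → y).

w → x = false → U = true  [¬false ∨ U]
(w → x) → y = true → true = true
x ∨ ((w → x) → y) = U ∨ true = true

true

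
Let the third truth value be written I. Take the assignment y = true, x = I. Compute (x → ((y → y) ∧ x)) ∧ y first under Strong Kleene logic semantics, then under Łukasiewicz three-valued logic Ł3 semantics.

I; true

In Strong Kleene logic: y → y = true → true = true
(y → y) ∧ x = true ∧ I = I
x → ((y → y) ∧ x) = I → I = I  [¬I ∨ I]
(x → ((y → y) ∧ x)) ∧ y = I ∧ true = I
In Łukasiewicz three-valued logic Ł3: y → y = true → true = true
(y → y) ∧ x = true ∧ I = I
x → ((y → y) ∧ x) = I → I = true  [min(1, 1−½+½)]
(x → ((y → y) ∧ x)) ∧ y = true ∧ true = true
They differ because Strong Kleene logic and Łukasiewicz three-valued logic Ł3 treat I differently under implication.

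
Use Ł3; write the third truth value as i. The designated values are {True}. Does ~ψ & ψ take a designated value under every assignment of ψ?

Countermodel: ψ=True gives False, which is not designated.

No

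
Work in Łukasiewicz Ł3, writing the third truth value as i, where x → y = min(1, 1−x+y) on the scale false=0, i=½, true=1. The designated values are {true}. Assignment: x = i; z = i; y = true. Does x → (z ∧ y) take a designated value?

z ∧ y = i ∧ true = i
x → (z ∧ y) = i → i = true  [min(1, 1−½+½)]
true ∈ {true}.

Yes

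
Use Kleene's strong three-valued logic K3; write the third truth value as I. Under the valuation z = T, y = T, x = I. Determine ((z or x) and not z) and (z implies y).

z or x = T or I = T
not z = not T = F
(z or x) and not z = T and F = F
z implies y = T implies T = T
((z or x) and not z) and (z implies y) = F and T = F

F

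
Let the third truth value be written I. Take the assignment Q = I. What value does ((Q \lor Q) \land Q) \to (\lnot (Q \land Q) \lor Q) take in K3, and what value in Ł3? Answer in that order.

I; true

In K3: Q \lor Q = I \lor I = I
(Q \lor Q) \land Q = I \land I = I
Q \land Q = I \land I = I
\lnot (Q \land Q) = \lnot I = I
\lnot (Q \land Q) \lor Q = I \lor I = I
((Q \lor Q) \land Q) \to (\lnot (Q \land Q) \lor Q) = I \to I = I  [\lnot I \lor I]
In Ł3: Q \lor Q = I \lor I = I
(Q \lor Q) \land Q = I \land I = I
Q \land Q = I \land I = I
\lnot (Q \land Q) = \lnot I = I
\lnot (Q \land Q) \lor Q = I \lor I = I
((Q \lor Q) \land Q) \to (\lnot (Q \land Q) \lor Q) = I \to I = true  [min(1, 1−½+½)]
They differ because K3 and Ł3 treat I differently under implication.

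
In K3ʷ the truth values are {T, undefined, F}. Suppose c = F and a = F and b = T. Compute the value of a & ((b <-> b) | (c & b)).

b <-> b = T <-> T = T
c & b = F & T = F
(b <-> b) | (c & b) = T | F = T
a & ((b <-> b) | (c & b)) = F & T = F

F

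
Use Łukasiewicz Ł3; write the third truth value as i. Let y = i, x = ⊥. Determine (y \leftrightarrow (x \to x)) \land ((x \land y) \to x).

x \to x = ⊥ \to ⊥ = ⊤
y \leftrightarrow (x \to x) = i \leftrightarrow ⊤ = i  [1 − |½−1|]
x \land y = ⊥ \land i = ⊥
(x \land y) \to x = ⊥ \to ⊥ = ⊤
(y \leftrightarrow (x \to x)) \land ((x \land y) \to x) = i \land ⊤ = i

i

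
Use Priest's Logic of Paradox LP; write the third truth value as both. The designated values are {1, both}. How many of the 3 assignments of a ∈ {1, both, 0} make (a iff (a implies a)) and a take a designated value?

a=1: 1 ✓
a=both: both ✓
a=0: 0 ·

2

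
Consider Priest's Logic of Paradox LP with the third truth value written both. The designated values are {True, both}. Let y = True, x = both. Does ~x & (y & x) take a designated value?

Yes

~x = ~both = both
y & x = True & both = both
~x & (y & x) = both & both = both
both ∈ {True, both}.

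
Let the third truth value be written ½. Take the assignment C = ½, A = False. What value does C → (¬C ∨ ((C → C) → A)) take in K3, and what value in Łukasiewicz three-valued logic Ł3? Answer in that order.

½; True

In K3: ¬C = ¬½ = ½
C → C = ½ → ½ = ½
(C → C) → A = ½ → False = ½
¬C ∨ ((C → C) → A) = ½ ∨ ½ = ½
C → (¬C ∨ ((C → C) → A)) = ½ → ½ = ½
In Łukasiewicz three-valued logic Ł3: ¬C = ¬½ = ½
C → C = ½ → ½ = True  [min(1, 1−½+½)]
(C → C) → A = True → False = False
¬C ∨ ((C → C) → A) = ½ ∨ False = ½
C → (¬C ∨ ((C → C) → A)) = ½ → ½ = True
They differ because K3 and Łukasiewicz three-valued logic Ł3 treat ½ differently under implication.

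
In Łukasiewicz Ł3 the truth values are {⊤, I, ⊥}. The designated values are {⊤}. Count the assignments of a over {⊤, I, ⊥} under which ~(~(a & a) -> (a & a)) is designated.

1

a=⊤: ⊥ ·
a=I: ⊥ ·
a=⊥: ⊤ ✓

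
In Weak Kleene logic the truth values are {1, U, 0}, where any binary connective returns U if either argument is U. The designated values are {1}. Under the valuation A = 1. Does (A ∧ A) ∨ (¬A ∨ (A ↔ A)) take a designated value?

A ∧ A = 1 ∧ 1 = 1
¬A = ¬1 = 0
A ↔ A = 1 ↔ 1 = 1
¬A ∨ (A ↔ A) = 0 ∨ 1 = 1
(A ∧ A) ∨ (¬A ∨ (A ↔ A)) = 1 ∨ 1 = 1
1 ∈ {1}.

Yes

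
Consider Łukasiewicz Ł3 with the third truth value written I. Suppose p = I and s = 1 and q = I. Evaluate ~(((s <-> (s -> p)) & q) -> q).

s -> p = 1 -> I = I  [min(1, 1−1+½)]
s <-> (s -> p) = 1 <-> I = I
(s <-> (s -> p)) & q = I & I = I
((s <-> (s -> p)) & q) -> q = I -> I = 1
~(((s <-> (s -> p)) & q) -> q) = ~1 = 0

0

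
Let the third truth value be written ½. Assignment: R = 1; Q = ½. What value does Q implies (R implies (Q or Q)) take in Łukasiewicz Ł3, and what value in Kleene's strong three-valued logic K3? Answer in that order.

1; ½

In Łukasiewicz Ł3: Q or Q = ½ or ½ = ½
R implies (Q or Q) = 1 implies ½ = ½  [min(1, 1−1+½)]
Q implies (R implies (Q or Q)) = ½ implies ½ = 1
In Kleene's strong three-valued logic K3: Q or Q = ½ or ½ = ½
R implies (Q or Q) = 1 implies ½ = ½  [not 1 or ½]
Q implies (R implies (Q or Q)) = ½ implies ½ = ½
They differ because Łukasiewicz Ł3 and Kleene's strong three-valued logic K3 treat ½ differently under implication.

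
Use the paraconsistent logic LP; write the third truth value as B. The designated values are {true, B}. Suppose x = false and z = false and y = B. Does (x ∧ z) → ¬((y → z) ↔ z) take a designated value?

Yes

x ∧ z = false ∧ false = false
y → z = B → false = B
(y → z) ↔ z = B ↔ false = B
¬((y → z) ↔ z) = ¬B = B
(x ∧ z) → ¬((y → z) ↔ z) = false → B = true
true ∈ {true, B}.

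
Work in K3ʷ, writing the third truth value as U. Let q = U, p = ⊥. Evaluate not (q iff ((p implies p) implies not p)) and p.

p implies p = ⊥ implies ⊥ = ⊤
not p = not ⊥ = ⊤
(p implies p) implies not p = ⊤ implies ⊤ = ⊤
q iff ((p implies p) implies not p) = U iff ⊤ = U
not (q iff ((p implies p) implies not p)) = not U = U
not (q iff ((p implies p) implies not p)) and p = U and ⊥ = U

U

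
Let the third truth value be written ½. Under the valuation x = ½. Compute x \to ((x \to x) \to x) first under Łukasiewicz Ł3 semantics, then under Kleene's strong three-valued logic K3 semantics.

In Łukasiewicz Ł3: x \to x = ½ \to ½ = True  [min(1, 1−½+½)]
(x \to x) \to x = True \to ½ = ½
x \to ((x \to x) \to x) = ½ \to ½ = True
In Kleene's strong three-valued logic K3: x \to x = ½ \to ½ = ½  [\lnot ½ \lor ½]
(x \to x) \to x = ½ \to ½ = ½
x \to ((x \to x) \to x) = ½ \to ½ = ½
They differ because Łukasiewicz Ł3 and Kleene's strong three-valued logic K3 treat ½ differently under implication.

True; ½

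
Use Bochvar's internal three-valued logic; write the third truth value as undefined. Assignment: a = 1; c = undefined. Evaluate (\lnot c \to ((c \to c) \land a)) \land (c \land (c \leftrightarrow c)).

\lnot c = \lnot undefined = undefined
c \to c = undefined \to undefined = undefined  [any arg is the third value ⇒ result is the third value]
(c \to c) \land a = undefined \land 1 = undefined
\lnot c \to ((c \to c) \land a) = undefined \to undefined = undefined
c \leftrightarrow c = undefined \leftrightarrow undefined = undefined
c \land (c \leftrightarrow c) = undefined \land undefined = undefined
(\lnot c \to ((c \to c) \land a)) \land (c \land (c \leftrightarrow c)) = undefined \land undefined = undefined

undefined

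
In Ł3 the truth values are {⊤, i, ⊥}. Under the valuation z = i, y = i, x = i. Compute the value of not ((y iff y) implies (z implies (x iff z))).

⊥

y iff y = i iff i = ⊤  [1 − |½−½|]
x iff z = i iff i = ⊤
z implies (x iff z) = i implies ⊤ = ⊤
(y iff y) implies (z implies (x iff z)) = ⊤ implies ⊤ = ⊤
not ((y iff y) implies (z implies (x iff z))) = not ⊤ = ⊥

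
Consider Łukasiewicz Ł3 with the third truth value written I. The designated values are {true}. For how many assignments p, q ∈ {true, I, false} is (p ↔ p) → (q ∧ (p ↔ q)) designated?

1

Designated under: (p=true, q=true).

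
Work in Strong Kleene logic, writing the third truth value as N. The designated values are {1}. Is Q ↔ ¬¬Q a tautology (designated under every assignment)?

Countermodel: Q=N gives N, which is not designated.

No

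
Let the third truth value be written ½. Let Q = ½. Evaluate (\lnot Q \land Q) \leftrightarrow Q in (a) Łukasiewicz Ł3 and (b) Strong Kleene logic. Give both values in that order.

In Łukasiewicz Ł3: \lnot Q = \lnot ½ = ½
\lnot Q \land Q = ½ \land ½ = ½
(\lnot Q \land Q) \leftrightarrow Q = ½ \leftrightarrow ½ = ⊤  [1 − |½−½|]
In Strong Kleene logic: \lnot Q = \lnot ½ = ½
\lnot Q \land Q = ½ \land ½ = ½
(\lnot Q \land Q) \leftrightarrow Q = ½ \leftrightarrow ½ = ½
They differ because Łukasiewicz Ł3 and Strong Kleene logic treat ½ differently under implication.

⊤; ½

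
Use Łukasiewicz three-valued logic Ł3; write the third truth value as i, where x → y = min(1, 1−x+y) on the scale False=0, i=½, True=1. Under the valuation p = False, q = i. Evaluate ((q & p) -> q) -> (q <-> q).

True

q & p = i & False = False
(q & p) -> q = False -> i = True  [min(1, 1−0+½)]
q <-> q = i <-> i = True
((q & p) -> q) -> (q <-> q) = True -> True = True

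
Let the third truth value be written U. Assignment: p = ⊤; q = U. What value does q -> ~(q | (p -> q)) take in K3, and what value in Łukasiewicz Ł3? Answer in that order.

U; ⊤

In K3: p -> q = ⊤ -> U = U  [~⊤ | U]
q | (p -> q) = U | U = U
~(q | (p -> q)) = ~U = U
q -> ~(q | (p -> q)) = U -> U = U
In Łukasiewicz Ł3: p -> q = ⊤ -> U = U
q | (p -> q) = U | U = U
~(q | (p -> q)) = ~U = U
q -> ~(q | (p -> q)) = U -> U = ⊤
They differ because K3 and Łukasiewicz Ł3 treat U differently under implication.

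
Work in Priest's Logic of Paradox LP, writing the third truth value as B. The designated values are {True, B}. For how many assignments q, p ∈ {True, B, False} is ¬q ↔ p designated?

7

Of the 9 assignments, 7 give a value in {True, B}.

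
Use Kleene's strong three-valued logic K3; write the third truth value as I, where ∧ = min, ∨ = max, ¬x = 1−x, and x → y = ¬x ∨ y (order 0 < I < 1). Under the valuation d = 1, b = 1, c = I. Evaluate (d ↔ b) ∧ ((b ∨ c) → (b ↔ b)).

d ↔ b = 1 ↔ 1 = 1
b ∨ c = 1 ∨ I = 1
b ↔ b = 1 ↔ 1 = 1
(b ∨ c) → (b ↔ b) = 1 → 1 = 1
(d ↔ b) ∧ ((b ∨ c) → (b ↔ b)) = 1 ∧ 1 = 1

1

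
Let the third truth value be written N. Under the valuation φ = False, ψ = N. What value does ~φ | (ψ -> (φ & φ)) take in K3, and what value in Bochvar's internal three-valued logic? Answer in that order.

In K3: ~φ = ~False = True
φ & φ = False & False = False
ψ -> (φ & φ) = N -> False = N  [~N | False]
~φ | (ψ -> (φ & φ)) = True | N = True
In Bochvar's internal three-valued logic: ~φ = ~False = True
φ & φ = False & False = False
ψ -> (φ & φ) = N -> False = N  [any arg is the third value ⇒ result is the third value]
~φ | (ψ -> (φ & φ)) = True | N = N
They differ because K3 and Bochvar's internal three-valued logic treat N differently under the binary connectives.

True; N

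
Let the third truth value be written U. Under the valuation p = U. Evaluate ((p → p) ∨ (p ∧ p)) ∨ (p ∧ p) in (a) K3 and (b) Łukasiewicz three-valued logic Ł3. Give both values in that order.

In K3: p → p = U → U = U  [¬U ∨ U]
p ∧ p = U ∧ U = U
(p → p) ∨ (p ∧ p) = U ∨ U = U
p ∧ p = U ∧ U = U
((p → p) ∨ (p ∧ p)) ∨ (p ∧ p) = U ∨ U = U
In Łukasiewicz three-valued logic Ł3: p → p = U → U = True
p ∧ p = U ∧ U = U
(p → p) ∨ (p ∧ p) = True ∨ U = True
p ∧ p = U ∧ U = U
((p → p) ∨ (p ∧ p)) ∨ (p ∧ p) = True ∨ U = True
They differ because K3 and Łukasiewicz three-valued logic Ł3 treat U differently under implication.

U; True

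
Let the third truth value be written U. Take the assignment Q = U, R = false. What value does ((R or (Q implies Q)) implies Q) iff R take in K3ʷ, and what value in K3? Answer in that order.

U; U

In K3ʷ: Q implies Q = U implies U = U  [any arg is the third value ⇒ result is the third value]
R or (Q implies Q) = false or U = U
(R or (Q implies Q)) implies Q = U implies U = U
((R or (Q implies Q)) implies Q) iff R = U iff false = U
In K3: Q implies Q = U implies U = U  [not U or U]
R or (Q implies Q) = false or U = U
(R or (Q implies Q)) implies Q = U implies U = U
((R or (Q implies Q)) implies Q) iff R = U iff false = U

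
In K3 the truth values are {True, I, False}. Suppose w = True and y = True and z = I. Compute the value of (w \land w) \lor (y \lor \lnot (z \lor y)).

w \land w = True \land True = True
z \lor y = I \lor True = True
\lnot (z \lor y) = \lnot True = False
y \lor \lnot (z \lor y) = True \lor False = True
(w \land w) \lor (y \lor \lnot (z \lor y)) = True \lor True = True

True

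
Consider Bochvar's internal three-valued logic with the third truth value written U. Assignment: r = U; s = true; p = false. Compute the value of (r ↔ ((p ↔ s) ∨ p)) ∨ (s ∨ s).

p ↔ s = false ↔ true = false
(p ↔ s) ∨ p = false ∨ false = false
r ↔ ((p ↔ s) ∨ p) = U ↔ false = U
s ∨ s = true ∨ true = true
(r ↔ ((p ↔ s) ∨ p)) ∨ (s ∨ s) = U ∨ true = U

U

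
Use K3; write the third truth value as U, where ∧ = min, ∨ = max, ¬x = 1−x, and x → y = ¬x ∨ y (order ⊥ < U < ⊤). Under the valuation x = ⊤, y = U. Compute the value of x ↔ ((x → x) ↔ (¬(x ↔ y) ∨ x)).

⊤

x → x = ⊤ → ⊤ = ⊤
x ↔ y = ⊤ ↔ U = U
¬(x ↔ y) = ¬U = U
¬(x ↔ y) ∨ x = U ∨ ⊤ = ⊤
(x → x) ↔ (¬(x ↔ y) ∨ x) = ⊤ ↔ ⊤ = ⊤
x ↔ ((x → x) ↔ (¬(x ↔ y) ∨ x)) = ⊤ ↔ ⊤ = ⊤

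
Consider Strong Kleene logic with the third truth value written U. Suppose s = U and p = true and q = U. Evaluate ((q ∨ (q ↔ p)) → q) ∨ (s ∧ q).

U

q ↔ p = U ↔ true = U
q ∨ (q ↔ p) = U ∨ U = U
(q ∨ (q ↔ p)) → q = U → U = U  [¬U ∨ U]
s ∧ q = U ∧ U = U
((q ∨ (q ↔ p)) → q) ∨ (s ∧ q) = U ∨ U = U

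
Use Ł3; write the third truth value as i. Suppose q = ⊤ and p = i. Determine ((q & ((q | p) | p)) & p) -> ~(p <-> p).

q | p = ⊤ | i = ⊤
(q | p) | p = ⊤ | i = ⊤
q & ((q | p) | p) = ⊤ & ⊤ = ⊤
(q & ((q | p) | p)) & p = ⊤ & i = i
p <-> p = i <-> i = ⊤
~(p <-> p) = ~⊤ = ⊥
((q & ((q | p) | p)) & p) -> ~(p <-> p) = i -> ⊥ = i

i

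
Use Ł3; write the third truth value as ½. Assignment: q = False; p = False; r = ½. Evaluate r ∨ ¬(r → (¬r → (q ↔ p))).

½

¬r = ¬½ = ½
q ↔ p = False ↔ False = True
¬r → (q ↔ p) = ½ → True = True
r → (¬r → (q ↔ p)) = ½ → True = True
¬(r → (¬r → (q ↔ p))) = ¬True = False
r ∨ ¬(r → (¬r → (q ↔ p))) = ½ ∨ False = ½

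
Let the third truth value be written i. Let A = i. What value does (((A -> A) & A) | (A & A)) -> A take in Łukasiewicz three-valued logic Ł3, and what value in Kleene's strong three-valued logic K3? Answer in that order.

T; i

In Łukasiewicz three-valued logic Ł3: A -> A = i -> i = T  [min(1, 1−½+½)]
(A -> A) & A = T & i = i
A & A = i & i = i
((A -> A) & A) | (A & A) = i | i = i
(((A -> A) & A) | (A & A)) -> A = i -> i = T
In Kleene's strong three-valued logic K3: A -> A = i -> i = i
(A -> A) & A = i & i = i
A & A = i & i = i
((A -> A) & A) | (A & A) = i | i = i
(((A -> A) & A) | (A & A)) -> A = i -> i = i
They differ because Łukasiewicz three-valued logic Ł3 and Kleene's strong three-valued logic K3 treat i differently under implication.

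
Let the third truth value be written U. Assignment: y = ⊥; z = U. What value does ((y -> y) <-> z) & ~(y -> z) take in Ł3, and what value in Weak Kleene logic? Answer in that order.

In Ł3: y -> y = ⊥ -> ⊥ = ⊤
(y -> y) <-> z = ⊤ <-> U = U
y -> z = ⊥ -> U = ⊤
~(y -> z) = ~⊤ = ⊥
((y -> y) <-> z) & ~(y -> z) = U & ⊥ = ⊥
In Weak Kleene logic: y -> y = ⊥ -> ⊥ = ⊤
(y -> y) <-> z = ⊤ <-> U = U
y -> z = ⊥ -> U = U  [any arg is the third value ⇒ result is the third value]
~(y -> z) = ~U = U
((y -> y) <-> z) & ~(y -> z) = U & U = U
They differ because Ł3 and Weak Kleene logic treat U differently under the binary connectives.

⊥; U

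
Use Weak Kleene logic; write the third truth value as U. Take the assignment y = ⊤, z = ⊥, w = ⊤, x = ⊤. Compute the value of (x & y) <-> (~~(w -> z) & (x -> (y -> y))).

x & y = ⊤ & ⊤ = ⊤
w -> z = ⊤ -> ⊥ = ⊥
~(w -> z) = ~⊥ = ⊤
~~(w -> z) = ~⊤ = ⊥
y -> y = ⊤ -> ⊤ = ⊤
x -> (y -> y) = ⊤ -> ⊤ = ⊤
~~(w -> z) & (x -> (y -> y)) = ⊥ & ⊤ = ⊥
(x & y) <-> (~~(w -> z) & (x -> (y -> y))) = ⊤ <-> ⊥ = ⊥

⊥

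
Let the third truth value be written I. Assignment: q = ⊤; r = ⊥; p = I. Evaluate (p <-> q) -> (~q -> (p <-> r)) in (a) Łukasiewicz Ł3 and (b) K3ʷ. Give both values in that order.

⊤; I

In Łukasiewicz Ł3: p <-> q = I <-> ⊤ = I  [1 − |½−1|]
~q = ~⊤ = ⊥
p <-> r = I <-> ⊥ = I
~q -> (p <-> r) = ⊥ -> I = ⊤
(p <-> q) -> (~q -> (p <-> r)) = I -> ⊤ = ⊤
In K3ʷ: p <-> q = I <-> ⊤ = I
~q = ~⊤ = ⊥
p <-> r = I <-> ⊥ = I
~q -> (p <-> r) = ⊥ -> I = I  [any arg is the third value ⇒ result is the third value]
(p <-> q) -> (~q -> (p <-> r)) = I -> I = I
They differ because Łukasiewicz Ł3 and K3ʷ treat I differently under the binary connectives.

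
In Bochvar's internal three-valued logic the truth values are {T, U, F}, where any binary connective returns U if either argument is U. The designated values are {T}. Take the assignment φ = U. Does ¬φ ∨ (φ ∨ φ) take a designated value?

¬φ = ¬U = U
φ ∨ φ = U ∨ U = U
¬φ ∨ (φ ∨ φ) = U ∨ U = U
U ∉ {T}.

No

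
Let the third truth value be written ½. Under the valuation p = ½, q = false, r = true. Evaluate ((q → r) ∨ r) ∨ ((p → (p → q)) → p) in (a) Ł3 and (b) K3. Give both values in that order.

In Ł3: q → r = false → true = true
(q → r) ∨ r = true ∨ true = true
p → q = ½ → false = ½  [min(1, 1−½+0)]
p → (p → q) = ½ → ½ = true
(p → (p → q)) → p = true → ½ = ½
((q → r) ∨ r) ∨ ((p → (p → q)) → p) = true ∨ ½ = true
In K3: q → r = false → true = true
(q → r) ∨ r = true ∨ true = true
p → q = ½ → false = ½  [¬½ ∨ false]
p → (p → q) = ½ → ½ = ½
(p → (p → q)) → p = ½ → ½ = ½
((q → r) ∨ r) ∨ ((p → (p → q)) → p) = true ∨ ½ = true

true; true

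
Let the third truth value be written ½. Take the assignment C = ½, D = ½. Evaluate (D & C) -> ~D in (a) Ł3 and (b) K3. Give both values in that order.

In Ł3: D & C = ½ & ½ = ½
~D = ~½ = ½
(D & C) -> ~D = ½ -> ½ = ⊤  [min(1, 1−½+½)]
In K3: D & C = ½ & ½ = ½
~D = ~½ = ½
(D & C) -> ~D = ½ -> ½ = ½  [~½ | ½]
They differ because Ł3 and K3 treat ½ differently under implication.

⊤; ½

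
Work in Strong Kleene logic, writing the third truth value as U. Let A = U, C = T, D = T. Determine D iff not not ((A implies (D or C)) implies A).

U

D or C = T or T = T
A implies (D or C) = U implies T = T
(A implies (D or C)) implies A = T implies U = U
not ((A implies (D or C)) implies A) = not U = U
not not ((A implies (D or C)) implies A) = not U = U
D iff not not ((A implies (D or C)) implies A) = T iff U = U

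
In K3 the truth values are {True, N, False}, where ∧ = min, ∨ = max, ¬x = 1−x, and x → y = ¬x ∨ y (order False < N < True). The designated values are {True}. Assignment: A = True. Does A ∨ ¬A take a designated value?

¬A = ¬True = False
A ∨ ¬A = True ∨ False = True
True ∈ {True}.

Yes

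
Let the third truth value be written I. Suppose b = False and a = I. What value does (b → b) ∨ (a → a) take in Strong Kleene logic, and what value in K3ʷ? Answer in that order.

True; I

In Strong Kleene logic: b → b = False → False = True
a → a = I → I = I  [¬I ∨ I]
(b → b) ∨ (a → a) = True ∨ I = True
In K3ʷ: b → b = False → False = True
a → a = I → I = I  [any arg is the third value ⇒ result is the third value]
(b → b) ∨ (a → a) = True ∨ I = I
They differ because Strong Kleene logic and K3ʷ treat I differently under the binary connectives.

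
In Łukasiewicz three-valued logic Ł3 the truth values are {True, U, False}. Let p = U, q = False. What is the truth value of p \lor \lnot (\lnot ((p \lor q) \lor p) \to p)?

U

p \lor q = U \lor False = U
(p \lor q) \lor p = U \lor U = U
\lnot ((p \lor q) \lor p) = \lnot U = U
\lnot ((p \lor q) \lor p) \to p = U \to U = True  [min(1, 1−½+½)]
\lnot (\lnot ((p \lor q) \lor p) \to p) = \lnot True = False
p \lor \lnot (\lnot ((p \lor q) \lor p) \to p) = U \lor False = U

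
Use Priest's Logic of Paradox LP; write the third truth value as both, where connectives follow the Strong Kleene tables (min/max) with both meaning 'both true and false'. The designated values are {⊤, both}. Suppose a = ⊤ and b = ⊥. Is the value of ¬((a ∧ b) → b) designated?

a ∧ b = ⊤ ∧ ⊥ = ⊥
(a ∧ b) → b = ⊥ → ⊥ = ⊤
¬((a ∧ b) → b) = ¬⊤ = ⊥
⊥ ∉ {⊤, both}.

No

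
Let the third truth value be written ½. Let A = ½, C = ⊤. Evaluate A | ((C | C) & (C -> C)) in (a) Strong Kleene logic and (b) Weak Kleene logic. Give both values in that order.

⊤; ½

In Strong Kleene logic: C | C = ⊤ | ⊤ = ⊤
C -> C = ⊤ -> ⊤ = ⊤
(C | C) & (C -> C) = ⊤ & ⊤ = ⊤
A | ((C | C) & (C -> C)) = ½ | ⊤ = ⊤
In Weak Kleene logic: C | C = ⊤ | ⊤ = ⊤
C -> C = ⊤ -> ⊤ = ⊤
(C | C) & (C -> C) = ⊤ & ⊤ = ⊤
A | ((C | C) & (C -> C)) = ½ | ⊤ = ½
They differ because Strong Kleene logic and Weak Kleene logic treat ½ differently under the binary connectives.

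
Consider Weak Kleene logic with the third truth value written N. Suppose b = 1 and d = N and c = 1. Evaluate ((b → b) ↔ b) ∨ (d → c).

b → b = 1 → 1 = 1
(b → b) ↔ b = 1 ↔ 1 = 1
d → c = N → 1 = N  [any arg is the third value ⇒ result is the third value]
((b → b) ↔ b) ∨ (d → c) = 1 ∨ N = N

N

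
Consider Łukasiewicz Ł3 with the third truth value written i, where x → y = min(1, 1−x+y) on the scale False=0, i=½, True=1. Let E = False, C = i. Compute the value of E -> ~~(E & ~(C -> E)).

True

C -> E = i -> False = i  [min(1, 1−½+0)]
~(C -> E) = ~i = i
E & ~(C -> E) = False & i = False
~(E & ~(C -> E)) = ~False = True
~~(E & ~(C -> E)) = ~True = False
E -> ~~(E & ~(C -> E)) = False -> False = True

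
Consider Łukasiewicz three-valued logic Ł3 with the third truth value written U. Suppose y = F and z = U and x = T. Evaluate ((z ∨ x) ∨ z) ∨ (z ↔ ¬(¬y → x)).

z ∨ x = U ∨ T = T
(z ∨ x) ∨ z = T ∨ U = T
¬y = ¬F = T
¬y → x = T → T = T
¬(¬y → x) = ¬T = F
z ↔ ¬(¬y → x) = U ↔ F = U  [1 − |½−0|]
((z ∨ x) ∨ z) ∨ (z ↔ ¬(¬y → x)) = T ∨ U = T

T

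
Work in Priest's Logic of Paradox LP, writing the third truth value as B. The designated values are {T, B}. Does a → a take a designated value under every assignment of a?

Every assignment of a over {T, B, F} gives a value in {T, B}.
In particular, with a=B: a → a = B.

Yes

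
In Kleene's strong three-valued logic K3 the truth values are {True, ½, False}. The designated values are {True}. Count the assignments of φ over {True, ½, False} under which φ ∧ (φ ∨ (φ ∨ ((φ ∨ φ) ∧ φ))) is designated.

φ=True: True ✓
φ=½: ½ ·
φ=False: False ·

1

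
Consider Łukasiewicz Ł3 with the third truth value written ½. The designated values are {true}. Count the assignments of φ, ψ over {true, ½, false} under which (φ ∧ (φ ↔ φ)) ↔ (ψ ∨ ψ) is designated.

Designated under: (φ=true, ψ=true); (φ=½, ψ=½); (φ=false, ψ=false).

3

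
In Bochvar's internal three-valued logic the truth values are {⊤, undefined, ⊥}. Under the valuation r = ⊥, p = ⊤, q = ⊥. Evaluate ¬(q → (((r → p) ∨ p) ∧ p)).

⊥

r → p = ⊥ → ⊤ = ⊤
(r → p) ∨ p = ⊤ ∨ ⊤ = ⊤
((r → p) ∨ p) ∧ p = ⊤ ∧ ⊤ = ⊤
q → (((r → p) ∨ p) ∧ p) = ⊥ → ⊤ = ⊤
¬(q → (((r → p) ∨ p) ∧ p)) = ¬⊤ = ⊥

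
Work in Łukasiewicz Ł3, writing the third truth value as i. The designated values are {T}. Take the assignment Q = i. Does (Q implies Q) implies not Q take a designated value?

No

Q implies Q = i implies i = T  [min(1, 1−½+½)]
not Q = not i = i
(Q implies Q) implies not Q = T implies i = i
i ∉ {T}.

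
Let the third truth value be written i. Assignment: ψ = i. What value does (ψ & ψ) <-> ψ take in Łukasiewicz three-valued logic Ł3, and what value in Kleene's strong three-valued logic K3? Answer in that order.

In Łukasiewicz three-valued logic Ł3: ψ & ψ = i & i = i
(ψ & ψ) <-> ψ = i <-> i = 1
In Kleene's strong three-valued logic K3: ψ & ψ = i & i = i
(ψ & ψ) <-> ψ = i <-> i = i
They differ because Łukasiewicz three-valued logic Ł3 and Kleene's strong three-valued logic K3 treat i differently under implication.

1; i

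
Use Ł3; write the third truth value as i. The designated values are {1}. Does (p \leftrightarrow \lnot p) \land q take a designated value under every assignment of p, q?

Countermodel: p=1, q=1 gives 0, which is not designated.

No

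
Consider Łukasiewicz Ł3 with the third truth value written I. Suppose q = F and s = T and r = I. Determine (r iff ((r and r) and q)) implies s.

T

r and r = I and I = I
(r and r) and q = I and F = F
r iff ((r and r) and q) = I iff F = I
(r iff ((r and r) and q)) implies s = I implies T = T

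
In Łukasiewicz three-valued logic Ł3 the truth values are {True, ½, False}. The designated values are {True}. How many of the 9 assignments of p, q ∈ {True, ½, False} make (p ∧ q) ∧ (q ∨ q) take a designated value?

Designated under: (p=True, q=True).

1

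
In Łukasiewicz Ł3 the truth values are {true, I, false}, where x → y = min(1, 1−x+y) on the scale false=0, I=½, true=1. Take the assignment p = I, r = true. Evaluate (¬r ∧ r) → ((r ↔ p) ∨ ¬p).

true

¬r = ¬true = false
¬r ∧ r = false ∧ true = false
r ↔ p = true ↔ I = I  [1 − |1−½|]
¬p = ¬I = I
(r ↔ p) ∨ ¬p = I ∨ I = I
(¬r ∧ r) → ((r ↔ p) ∨ ¬p) = false → I = true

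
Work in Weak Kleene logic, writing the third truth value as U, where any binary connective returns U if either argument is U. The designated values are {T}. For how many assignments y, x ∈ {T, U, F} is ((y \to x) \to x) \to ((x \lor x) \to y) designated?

3

Designated under: (y=T, x=T); (y=T, x=F); (y=F, x=F).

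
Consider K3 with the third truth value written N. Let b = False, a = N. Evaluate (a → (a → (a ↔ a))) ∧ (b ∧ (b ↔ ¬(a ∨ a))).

a ↔ a = N ↔ N = N
a → (a ↔ a) = N → N = N  [¬N ∨ N]
a → (a → (a ↔ a)) = N → N = N
a ∨ a = N ∨ N = N
¬(a ∨ a) = ¬N = N
b ↔ ¬(a ∨ a) = False ↔ N = N
b ∧ (b ↔ ¬(a ∨ a)) = False ∧ N = False
(a → (a → (a ↔ a))) ∧ (b ∧ (b ↔ ¬(a ∨ a))) = N ∧ False = False

False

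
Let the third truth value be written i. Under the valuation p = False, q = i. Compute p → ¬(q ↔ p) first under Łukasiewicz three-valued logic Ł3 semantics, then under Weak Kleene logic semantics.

True; i

In Łukasiewicz three-valued logic Ł3: q ↔ p = i ↔ False = i  [1 − |½−0|]
¬(q ↔ p) = ¬i = i
p → ¬(q ↔ p) = False → i = True
In Weak Kleene logic: q ↔ p = i ↔ False = i
¬(q ↔ p) = ¬i = i
p → ¬(q ↔ p) = False → i = i  [any arg is the third value ⇒ result is the third value]
They differ because Łukasiewicz three-valued logic Ł3 and Weak Kleene logic treat i differently under the binary connectives.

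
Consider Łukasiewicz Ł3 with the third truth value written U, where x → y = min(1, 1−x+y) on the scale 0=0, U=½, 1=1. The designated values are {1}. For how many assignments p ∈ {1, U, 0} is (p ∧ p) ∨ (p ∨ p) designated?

1

p=1: 1 ✓
p=U: U ·
p=0: 0 ·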